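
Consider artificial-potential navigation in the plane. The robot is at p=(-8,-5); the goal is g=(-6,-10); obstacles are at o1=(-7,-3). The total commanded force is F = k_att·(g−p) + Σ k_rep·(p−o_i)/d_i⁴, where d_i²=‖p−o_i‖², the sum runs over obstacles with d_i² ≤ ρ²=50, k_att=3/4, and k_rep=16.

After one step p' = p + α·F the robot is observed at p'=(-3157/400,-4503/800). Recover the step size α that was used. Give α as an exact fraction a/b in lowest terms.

F_att = 3/4·(g−p) = 3/4·(2,-5) = (1.5000,-3.7500)
o1: d²=5 ≤ ρ²=50; F_rep = 16·(-1,-2)/5² = (-0.6400,-1.2800)
F = F_att + ΣF_rep = (0.8600,-5.0300)
Δp = p'−p = (0.1075,-0.6288); α = Δx/Fx = (43/400) / (43/50) = 1/8
check: Δy/Fy = (-503/800) / (-503/100) = 1/8 ✓

α = 1/8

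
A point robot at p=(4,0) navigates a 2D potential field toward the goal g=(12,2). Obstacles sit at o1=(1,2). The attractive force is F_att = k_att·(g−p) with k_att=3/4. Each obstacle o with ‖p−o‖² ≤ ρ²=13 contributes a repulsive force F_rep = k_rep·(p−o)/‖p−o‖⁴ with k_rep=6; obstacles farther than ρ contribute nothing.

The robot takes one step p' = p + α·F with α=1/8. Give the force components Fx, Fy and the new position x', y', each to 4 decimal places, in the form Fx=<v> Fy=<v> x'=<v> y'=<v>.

Fx=6.1065 Fy=1.4290 x'=4.7633 y'=0.1786

F_att = 3/4·(g−p) = 3/4·(8,2) = (6.0000,1.5000)
o1: d²=13 ≤ ρ²=13; F_rep = 6·(3,-2)/13² = (0.1065,-0.0710)
F = F_att + ΣF_rep = (6.1065,1.4290)
p' = p + 1/8·F = (4.7633,0.1786)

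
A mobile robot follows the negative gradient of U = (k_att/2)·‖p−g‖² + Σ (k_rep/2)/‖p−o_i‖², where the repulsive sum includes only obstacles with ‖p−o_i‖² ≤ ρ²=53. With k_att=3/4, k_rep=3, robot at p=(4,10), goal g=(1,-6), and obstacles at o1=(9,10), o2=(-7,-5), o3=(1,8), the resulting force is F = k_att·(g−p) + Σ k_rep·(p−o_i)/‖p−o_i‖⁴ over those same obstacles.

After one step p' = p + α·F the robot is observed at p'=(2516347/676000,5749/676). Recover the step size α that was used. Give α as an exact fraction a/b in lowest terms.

F_att = 3/4·(g−p) = 3/4·(-3,-16) = (-2.2500,-12.0000)
o1: d²=25 ≤ ρ²=53; F_rep = 3·(-5,0)/25² = (-0.0240,0.0000)
o2: d²=346 > ρ²=53 → inactive
o3: d²=13 ≤ ρ²=53; F_rep = 3·(3,2)/13² = (0.0533,0.0355)
F = F_att + ΣF_rep = (-2.2207,-11.9645)
Δp = p'−p = (-0.2776,-1.4956); α = Δx/Fx = (-187653/676000) / (-187653/84500) = 1/8
check: Δy/Fy = (-1011/676) / (-2022/169) = 1/8 ✓

α = 1/8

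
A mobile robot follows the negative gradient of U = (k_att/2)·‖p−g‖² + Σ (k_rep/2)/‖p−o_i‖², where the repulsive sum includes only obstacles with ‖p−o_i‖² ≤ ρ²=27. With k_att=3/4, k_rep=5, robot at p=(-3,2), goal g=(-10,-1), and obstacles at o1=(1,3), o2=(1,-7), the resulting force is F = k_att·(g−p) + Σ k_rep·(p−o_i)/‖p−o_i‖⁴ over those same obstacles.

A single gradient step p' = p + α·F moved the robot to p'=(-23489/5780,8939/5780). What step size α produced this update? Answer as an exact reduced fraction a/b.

α = 1/5

F_att = 3/4·(g−p) = 3/4·(-7,-3) = (-5.2500,-2.2500)
o1: d²=17 ≤ ρ²=27; F_rep = 5·(-4,-1)/17² = (-0.0692,-0.0173)
o2: d²=97 > ρ²=27 → inactive
F = F_att + ΣF_rep = (-5.3192,-2.2673)
Δp = p'−p = (-1.0638,-0.4535); α = Δx/Fx = (-6149/5780) / (-6149/1156) = 1/5
check: Δy/Fy = (-2621/5780) / (-2621/1156) = 1/5 ✓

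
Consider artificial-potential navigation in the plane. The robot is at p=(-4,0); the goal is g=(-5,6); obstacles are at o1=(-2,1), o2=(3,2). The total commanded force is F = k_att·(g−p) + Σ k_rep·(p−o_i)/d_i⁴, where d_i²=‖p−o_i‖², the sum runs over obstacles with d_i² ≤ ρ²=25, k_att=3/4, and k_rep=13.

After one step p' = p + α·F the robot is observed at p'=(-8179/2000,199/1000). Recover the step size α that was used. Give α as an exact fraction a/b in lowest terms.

α = 1/20

F_att = 3/4·(g−p) = 3/4·(-1,6) = (-0.7500,4.5000)
o1: d²=5 ≤ ρ²=25; F_rep = 13·(-2,-1)/5² = (-1.0400,-0.5200)
o2: d²=53 > ρ²=25 → inactive
F = F_att + ΣF_rep = (-1.7900,3.9800)
Δp = p'−p = (-0.0895,0.1990); α = Δx/Fx = (-179/2000) / (-179/100) = 1/20
check: Δy/Fy = (199/1000) / (199/50) = 1/20 ✓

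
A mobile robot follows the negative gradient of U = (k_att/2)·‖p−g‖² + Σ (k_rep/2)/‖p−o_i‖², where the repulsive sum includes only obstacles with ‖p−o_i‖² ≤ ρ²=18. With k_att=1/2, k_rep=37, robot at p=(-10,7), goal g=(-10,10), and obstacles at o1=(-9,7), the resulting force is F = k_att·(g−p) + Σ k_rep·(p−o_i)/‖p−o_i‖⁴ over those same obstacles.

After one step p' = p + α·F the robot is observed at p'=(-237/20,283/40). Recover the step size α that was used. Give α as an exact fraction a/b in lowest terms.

α = 1/20

F_att = 1/2·(g−p) = 1/2·(0,3) = (0.0000,1.5000)
o1: d²=1 ≤ ρ²=18; F_rep = 37·(-1,0)/1² = (-37.0000,0.0000)
F = F_att + ΣF_rep = (-37.0000,1.5000)
Δp = p'−p = (-1.8500,0.0750); α = Δx/Fx = (-37/20) / (-37) = 1/20
check: Δy/Fy = (3/40) / (3/2) = 1/20 ✓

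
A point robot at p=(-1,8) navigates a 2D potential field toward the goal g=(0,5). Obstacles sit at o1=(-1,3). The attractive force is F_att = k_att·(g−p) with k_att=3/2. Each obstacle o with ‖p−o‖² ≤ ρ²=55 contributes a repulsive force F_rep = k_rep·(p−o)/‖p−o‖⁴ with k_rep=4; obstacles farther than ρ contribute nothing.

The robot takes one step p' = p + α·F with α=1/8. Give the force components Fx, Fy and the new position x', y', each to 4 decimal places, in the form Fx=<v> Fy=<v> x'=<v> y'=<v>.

Fx=1.5000 Fy=-4.4680 x'=-0.8125 y'=7.4415

F_att = 3/2·(g−p) = 3/2·(1,-3) = (1.5000,-4.5000)
o1: d²=25 ≤ ρ²=55; F_rep = 4·(0,5)/25² = (0.0000,0.0320)
F = F_att + ΣF_rep = (1.5000,-4.4680)
p' = p + 1/8·F = (-0.8125,7.4415)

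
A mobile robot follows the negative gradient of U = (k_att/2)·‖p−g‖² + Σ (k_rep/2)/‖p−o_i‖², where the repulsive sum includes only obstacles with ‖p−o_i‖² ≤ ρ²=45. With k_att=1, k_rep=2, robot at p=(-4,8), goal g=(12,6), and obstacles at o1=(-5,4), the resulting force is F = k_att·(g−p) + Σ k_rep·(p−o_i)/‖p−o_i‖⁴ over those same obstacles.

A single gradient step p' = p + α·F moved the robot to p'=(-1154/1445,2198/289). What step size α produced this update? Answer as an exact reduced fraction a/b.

F_att = 1·(g−p) = 1·(16,-2) = (16.0000,-2.0000)
o1: d²=17 ≤ ρ²=45; F_rep = 2·(1,4)/17² = (0.0069,0.0277)
F = F_att + ΣF_rep = (16.0069,-1.9723)
Δp = p'−p = (3.2014,-0.3945); α = Δx/Fx = (4626/1445) / (4626/289) = 1/5
check: Δy/Fy = (-114/289) / (-570/289) = 1/5 ✓

α = 1/5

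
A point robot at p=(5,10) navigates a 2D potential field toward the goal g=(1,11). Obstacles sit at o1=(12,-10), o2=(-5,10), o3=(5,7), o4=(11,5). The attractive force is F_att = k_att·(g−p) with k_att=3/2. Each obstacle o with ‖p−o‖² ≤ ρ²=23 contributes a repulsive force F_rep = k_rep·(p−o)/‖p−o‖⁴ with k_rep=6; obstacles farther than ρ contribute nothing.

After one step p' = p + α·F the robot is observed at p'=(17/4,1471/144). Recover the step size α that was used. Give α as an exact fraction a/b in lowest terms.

F_att = 3/2·(g−p) = 3/2·(-4,1) = (-6.0000,1.5000)
o1: d²=449 > ρ²=23 → inactive
o2: d²=100 > ρ²=23 → inactive
o3: d²=9 ≤ ρ²=23; F_rep = 6·(0,3)/9² = (0.0000,0.2222)
o4: d²=61 > ρ²=23 → inactive
F = F_att + ΣF_rep = (-6.0000,1.7222)
Δp = p'−p = (-0.7500,0.2153); α = Δx/Fx = (-3/4) / (-6) = 1/8
check: Δy/Fy = (31/144) / (31/18) = 1/8 ✓

α = 1/8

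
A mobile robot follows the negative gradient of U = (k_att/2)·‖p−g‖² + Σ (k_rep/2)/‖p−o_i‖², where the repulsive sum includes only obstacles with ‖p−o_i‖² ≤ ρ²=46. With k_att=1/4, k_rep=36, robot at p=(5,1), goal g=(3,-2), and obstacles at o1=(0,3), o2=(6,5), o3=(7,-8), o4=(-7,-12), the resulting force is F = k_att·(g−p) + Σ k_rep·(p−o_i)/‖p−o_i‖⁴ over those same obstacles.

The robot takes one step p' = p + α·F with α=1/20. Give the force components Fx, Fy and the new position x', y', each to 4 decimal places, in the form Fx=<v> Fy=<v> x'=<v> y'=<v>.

F_att = 1/4·(g−p) = 1/4·(-2,-3) = (-0.5000,-0.7500)
o1: d²=29 ≤ ρ²=46; F_rep = 36·(5,-2)/29² = (0.2140,-0.0856)
o2: d²=17 ≤ ρ²=46; F_rep = 36·(-1,-4)/17² = (-0.1246,-0.4983)
o3: d²=85 > ρ²=46 → inactive
o4: d²=313 > ρ²=46 → inactive
F = F_att + ΣF_rep = (-0.4105,-1.3339)
p' = p + 1/20·F = (4.9795,0.9333)

Fx=-0.4105 Fy=-1.3339 x'=4.9795 y'=0.9333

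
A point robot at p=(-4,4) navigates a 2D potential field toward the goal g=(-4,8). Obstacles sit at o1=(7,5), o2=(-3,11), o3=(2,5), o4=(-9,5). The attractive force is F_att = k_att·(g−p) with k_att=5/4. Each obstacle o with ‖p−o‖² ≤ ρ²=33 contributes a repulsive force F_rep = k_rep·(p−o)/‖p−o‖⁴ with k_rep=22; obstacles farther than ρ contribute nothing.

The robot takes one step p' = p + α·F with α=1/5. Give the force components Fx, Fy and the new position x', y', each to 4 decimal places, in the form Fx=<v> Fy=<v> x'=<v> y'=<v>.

F_att = 5/4·(g−p) = 5/4·(0,4) = (0.0000,5.0000)
o1: d²=122 > ρ²=33 → inactive
o2: d²=50 > ρ²=33 → inactive
o3: d²=37 > ρ²=33 → inactive
o4: d²=26 ≤ ρ²=33; F_rep = 22·(5,-1)/26² = (0.1627,-0.0325)
F = F_att + ΣF_rep = (0.1627,4.9675)
p' = p + 1/5·F = (-3.9675,4.9935)

Fx=0.1627 Fy=4.9675 x'=-3.9675 y'=4.9935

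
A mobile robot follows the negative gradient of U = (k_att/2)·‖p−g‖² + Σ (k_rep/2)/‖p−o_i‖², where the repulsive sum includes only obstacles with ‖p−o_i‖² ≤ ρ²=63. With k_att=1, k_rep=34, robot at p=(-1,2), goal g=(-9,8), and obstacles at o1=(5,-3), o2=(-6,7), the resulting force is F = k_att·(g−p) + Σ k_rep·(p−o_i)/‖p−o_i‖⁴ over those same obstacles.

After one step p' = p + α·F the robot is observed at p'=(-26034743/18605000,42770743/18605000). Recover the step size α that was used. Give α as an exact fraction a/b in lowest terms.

α = 1/20

F_att = 1·(g−p) = 1·(-8,6) = (-8.0000,6.0000)
o1: d²=61 ≤ ρ²=63; F_rep = 34·(-6,5)/61² = (-0.0548,0.0457)
o2: d²=50 ≤ ρ²=63; F_rep = 34·(5,-5)/50² = (0.0680,-0.0680)
F = F_att + ΣF_rep = (-7.9868,5.9777)
Δp = p'−p = (-0.3993,0.2989); α = Δx/Fx = (-7429743/18605000) / (-7429743/930250) = 1/20
check: Δy/Fy = (5560743/18605000) / (5560743/930250) = 1/20 ✓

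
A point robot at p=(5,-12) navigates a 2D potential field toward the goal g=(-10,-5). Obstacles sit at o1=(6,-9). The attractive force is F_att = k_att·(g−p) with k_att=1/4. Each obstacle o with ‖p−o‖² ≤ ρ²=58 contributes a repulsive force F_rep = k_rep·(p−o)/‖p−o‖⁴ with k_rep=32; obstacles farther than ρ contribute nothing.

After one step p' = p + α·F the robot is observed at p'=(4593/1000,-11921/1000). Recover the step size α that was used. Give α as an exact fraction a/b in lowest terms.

α = 1/10

F_att = 1/4·(g−p) = 1/4·(-15,7) = (-3.7500,1.7500)
o1: d²=10 ≤ ρ²=58; F_rep = 32·(-1,-3)/10² = (-0.3200,-0.9600)
F = F_att + ΣF_rep = (-4.0700,0.7900)
Δp = p'−p = (-0.4070,0.0790); α = Δx/Fx = (-407/1000) / (-407/100) = 1/10
check: Δy/Fy = (79/1000) / (79/100) = 1/10 ✓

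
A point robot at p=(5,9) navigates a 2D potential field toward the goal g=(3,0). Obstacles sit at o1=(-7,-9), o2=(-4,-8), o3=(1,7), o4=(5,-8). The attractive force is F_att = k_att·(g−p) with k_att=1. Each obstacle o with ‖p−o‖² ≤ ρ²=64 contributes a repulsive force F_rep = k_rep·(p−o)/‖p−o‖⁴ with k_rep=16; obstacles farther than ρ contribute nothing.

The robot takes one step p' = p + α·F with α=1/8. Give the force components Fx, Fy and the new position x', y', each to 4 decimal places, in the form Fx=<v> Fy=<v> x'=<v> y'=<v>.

Fx=-1.8400 Fy=-8.9200 x'=4.7700 y'=7.8850

F_att = 1·(g−p) = 1·(-2,-9) = (-2.0000,-9.0000)
o1: d²=468 > ρ²=64 → inactive
o2: d²=370 > ρ²=64 → inactive
o3: d²=20 ≤ ρ²=64; F_rep = 16·(4,2)/20² = (0.1600,0.0800)
o4: d²=289 > ρ²=64 → inactive
F = F_att + ΣF_rep = (-1.8400,-8.9200)
p' = p + 1/8·F = (4.7700,7.8850)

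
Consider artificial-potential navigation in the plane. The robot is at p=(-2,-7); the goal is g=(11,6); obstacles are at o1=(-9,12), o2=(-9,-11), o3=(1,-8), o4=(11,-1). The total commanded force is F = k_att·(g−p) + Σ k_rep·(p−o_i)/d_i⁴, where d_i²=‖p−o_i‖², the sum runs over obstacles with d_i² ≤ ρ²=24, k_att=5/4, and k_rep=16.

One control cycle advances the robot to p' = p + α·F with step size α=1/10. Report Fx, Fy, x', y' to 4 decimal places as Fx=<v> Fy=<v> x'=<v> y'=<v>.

F_att = 5/4·(g−p) = 5/4·(13,13) = (16.2500,16.2500)
o1: d²=410 > ρ²=24 → inactive
o2: d²=65 > ρ²=24 → inactive
o3: d²=10 ≤ ρ²=24; F_rep = 16·(-3,1)/10² = (-0.4800,0.1600)
o4: d²=205 > ρ²=24 → inactive
F = F_att + ΣF_rep = (15.7700,16.4100)
p' = p + 1/10·F = (-0.4230,-5.3590)

Fx=15.7700 Fy=16.4100 x'=-0.4230 y'=-5.3590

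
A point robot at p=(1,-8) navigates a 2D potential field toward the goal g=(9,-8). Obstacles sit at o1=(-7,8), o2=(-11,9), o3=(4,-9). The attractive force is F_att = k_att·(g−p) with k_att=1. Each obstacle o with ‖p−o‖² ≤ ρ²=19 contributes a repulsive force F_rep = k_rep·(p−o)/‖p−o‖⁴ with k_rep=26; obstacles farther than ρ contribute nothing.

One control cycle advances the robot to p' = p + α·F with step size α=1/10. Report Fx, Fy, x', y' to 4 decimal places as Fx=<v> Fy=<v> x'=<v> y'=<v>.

Fx=7.2200 Fy=0.2600 x'=1.7220 y'=-7.9740

F_att = 1·(g−p) = 1·(8,0) = (8.0000,0.0000)
o1: d²=320 > ρ²=19 → inactive
o2: d²=433 > ρ²=19 → inactive
o3: d²=10 ≤ ρ²=19; F_rep = 26·(-3,1)/10² = (-0.7800,0.2600)
F = F_att + ΣF_rep = (7.2200,0.2600)
p' = p + 1/10·F = (1.7220,-7.9740)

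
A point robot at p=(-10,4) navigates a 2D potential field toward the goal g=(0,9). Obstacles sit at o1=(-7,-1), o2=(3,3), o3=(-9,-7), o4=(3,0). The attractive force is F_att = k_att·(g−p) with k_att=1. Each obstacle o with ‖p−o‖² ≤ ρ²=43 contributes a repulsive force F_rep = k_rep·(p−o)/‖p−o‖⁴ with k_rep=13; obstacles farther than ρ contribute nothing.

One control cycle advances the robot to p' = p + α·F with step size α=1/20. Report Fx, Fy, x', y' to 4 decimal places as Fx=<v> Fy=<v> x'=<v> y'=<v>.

Fx=9.9663 Fy=5.0562 x'=-9.5017 y'=4.2528

F_att = 1·(g−p) = 1·(10,5) = (10.0000,5.0000)
o1: d²=34 ≤ ρ²=43; F_rep = 13·(-3,5)/34² = (-0.0337,0.0562)
o2: d²=170 > ρ²=43 → inactive
o3: d²=122 > ρ²=43 → inactive
o4: d²=185 > ρ²=43 → inactive
F = F_att + ΣF_rep = (9.9663,5.0562)
p' = p + 1/20·F = (-9.5017,4.2528)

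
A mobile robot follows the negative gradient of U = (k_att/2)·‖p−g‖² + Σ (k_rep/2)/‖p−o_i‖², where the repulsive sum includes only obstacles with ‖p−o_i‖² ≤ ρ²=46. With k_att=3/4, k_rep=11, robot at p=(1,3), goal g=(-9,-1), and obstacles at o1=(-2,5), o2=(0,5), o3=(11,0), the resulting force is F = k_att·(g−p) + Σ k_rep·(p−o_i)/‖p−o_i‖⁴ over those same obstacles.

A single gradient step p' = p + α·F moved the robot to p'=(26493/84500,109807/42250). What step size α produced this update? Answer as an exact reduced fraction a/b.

F_att = 3/4·(g−p) = 3/4·(-10,-4) = (-7.5000,-3.0000)
o1: d²=13 ≤ ρ²=46; F_rep = 11·(3,-2)/13² = (0.1953,-0.1302)
o2: d²=5 ≤ ρ²=46; F_rep = 11·(1,-2)/5² = (0.4400,-0.8800)
o3: d²=109 > ρ²=46 → inactive
F = F_att + ΣF_rep = (-6.8647,-4.0102)
Δp = p'−p = (-0.6865,-0.4010); α = Δx/Fx = (-58007/84500) / (-58007/8450) = 1/10
check: Δy/Fy = (-16943/42250) / (-16943/4225) = 1/10 ✓

α = 1/10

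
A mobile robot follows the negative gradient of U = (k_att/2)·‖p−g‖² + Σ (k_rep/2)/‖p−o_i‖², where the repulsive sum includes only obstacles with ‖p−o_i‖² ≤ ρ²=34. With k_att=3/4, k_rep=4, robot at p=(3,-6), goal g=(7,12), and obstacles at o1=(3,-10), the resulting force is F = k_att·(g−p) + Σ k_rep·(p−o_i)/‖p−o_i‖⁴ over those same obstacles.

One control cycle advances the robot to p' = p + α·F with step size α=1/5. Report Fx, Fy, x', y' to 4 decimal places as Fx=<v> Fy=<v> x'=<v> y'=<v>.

F_att = 3/4·(g−p) = 3/4·(4,18) = (3.0000,13.5000)
o1: d²=16 ≤ ρ²=34; F_rep = 4·(0,4)/16² = (0.0000,0.0625)
F = F_att + ΣF_rep = (3.0000,13.5625)
p' = p + 1/5·F = (3.6000,-3.2875)

Fx=3.0000 Fy=13.5625 x'=3.6000 y'=-3.2875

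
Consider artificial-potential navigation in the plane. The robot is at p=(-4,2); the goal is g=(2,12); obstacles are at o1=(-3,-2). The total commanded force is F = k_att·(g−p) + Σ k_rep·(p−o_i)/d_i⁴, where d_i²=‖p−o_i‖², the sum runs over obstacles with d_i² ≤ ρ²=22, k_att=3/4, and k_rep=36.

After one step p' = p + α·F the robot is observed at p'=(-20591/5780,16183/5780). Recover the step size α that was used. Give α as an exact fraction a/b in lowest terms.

F_att = 3/4·(g−p) = 3/4·(6,10) = (4.5000,7.5000)
o1: d²=17 ≤ ρ²=22; F_rep = 36·(-1,4)/17² = (-0.1246,0.4983)
F = F_att + ΣF_rep = (4.3754,7.9983)
Δp = p'−p = (0.4375,0.7998); α = Δx/Fx = (2529/5780) / (2529/578) = 1/10
check: Δy/Fy = (4623/5780) / (4623/578) = 1/10 ✓

α = 1/10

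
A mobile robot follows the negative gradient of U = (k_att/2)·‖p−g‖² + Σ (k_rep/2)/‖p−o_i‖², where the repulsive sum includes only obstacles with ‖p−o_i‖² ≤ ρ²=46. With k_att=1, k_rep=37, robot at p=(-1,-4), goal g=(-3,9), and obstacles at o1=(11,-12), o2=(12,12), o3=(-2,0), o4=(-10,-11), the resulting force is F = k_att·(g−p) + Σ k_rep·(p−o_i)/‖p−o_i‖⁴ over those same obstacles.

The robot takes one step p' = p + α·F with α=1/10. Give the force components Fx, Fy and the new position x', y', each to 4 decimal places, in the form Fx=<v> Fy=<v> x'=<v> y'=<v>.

F_att = 1·(g−p) = 1·(-2,13) = (-2.0000,13.0000)
o1: d²=208 > ρ²=46 → inactive
o2: d²=425 > ρ²=46 → inactive
o3: d²=17 ≤ ρ²=46; F_rep = 37·(1,-4)/17² = (0.1280,-0.5121)
o4: d²=130 > ρ²=46 → inactive
F = F_att + ΣF_rep = (-1.8720,12.4879)
p' = p + 1/10·F = (-1.1872,-2.7512)

Fx=-1.8720 Fy=12.4879 x'=-1.1872 y'=-2.7512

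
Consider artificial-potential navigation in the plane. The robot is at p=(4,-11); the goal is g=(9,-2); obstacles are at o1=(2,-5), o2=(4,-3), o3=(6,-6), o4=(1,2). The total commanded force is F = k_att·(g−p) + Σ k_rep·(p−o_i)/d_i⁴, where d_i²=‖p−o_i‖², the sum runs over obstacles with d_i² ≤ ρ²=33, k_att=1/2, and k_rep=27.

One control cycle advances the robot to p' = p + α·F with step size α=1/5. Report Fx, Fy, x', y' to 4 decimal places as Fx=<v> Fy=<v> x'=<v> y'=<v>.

F_att = 1/2·(g−p) = 1/2·(5,9) = (2.5000,4.5000)
o1: d²=40 > ρ²=33 → inactive
o2: d²=64 > ρ²=33 → inactive
o3: d²=29 ≤ ρ²=33; F_rep = 27·(-2,-5)/29² = (-0.0642,-0.1605)
o4: d²=178 > ρ²=33 → inactive
F = F_att + ΣF_rep = (2.4358,4.3395)
p' = p + 1/5·F = (4.4872,-10.1321)

Fx=2.4358 Fy=4.3395 x'=4.4872 y'=-10.1321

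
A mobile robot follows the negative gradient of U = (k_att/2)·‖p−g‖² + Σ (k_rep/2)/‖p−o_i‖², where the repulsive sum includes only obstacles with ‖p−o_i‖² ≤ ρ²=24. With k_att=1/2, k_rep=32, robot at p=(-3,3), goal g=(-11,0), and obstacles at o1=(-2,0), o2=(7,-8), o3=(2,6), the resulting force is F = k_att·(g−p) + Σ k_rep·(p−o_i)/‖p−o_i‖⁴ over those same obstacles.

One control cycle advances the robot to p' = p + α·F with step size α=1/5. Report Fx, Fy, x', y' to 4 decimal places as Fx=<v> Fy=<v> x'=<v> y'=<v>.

F_att = 1/2·(g−p) = 1/2·(-8,-3) = (-4.0000,-1.5000)
o1: d²=10 ≤ ρ²=24; F_rep = 32·(-1,3)/10² = (-0.3200,0.9600)
o2: d²=221 > ρ²=24 → inactive
o3: d²=34 > ρ²=24 → inactive
F = F_att + ΣF_rep = (-4.3200,-0.5400)
p' = p + 1/5·F = (-3.8640,2.8920)

Fx=-4.3200 Fy=-0.5400 x'=-3.8640 y'=2.8920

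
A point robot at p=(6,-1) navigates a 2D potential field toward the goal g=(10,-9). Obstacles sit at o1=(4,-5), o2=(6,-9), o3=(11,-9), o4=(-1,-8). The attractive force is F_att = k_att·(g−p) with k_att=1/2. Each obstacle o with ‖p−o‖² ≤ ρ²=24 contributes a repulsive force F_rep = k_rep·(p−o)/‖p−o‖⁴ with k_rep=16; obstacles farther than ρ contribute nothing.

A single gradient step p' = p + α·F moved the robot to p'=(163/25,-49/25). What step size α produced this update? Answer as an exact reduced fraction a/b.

α = 1/4

F_att = 1/2·(g−p) = 1/2·(4,-8) = (2.0000,-4.0000)
o1: d²=20 ≤ ρ²=24; F_rep = 16·(2,4)/20² = (0.0800,0.1600)
o2: d²=64 > ρ²=24 → inactive
o3: d²=89 > ρ²=24 → inactive
o4: d²=98 > ρ²=24 → inactive
F = F_att + ΣF_rep = (2.0800,-3.8400)
Δp = p'−p = (0.5200,-0.9600); α = Δx/Fx = (13/25) / (52/25) = 1/4
check: Δy/Fy = (-24/25) / (-96/25) = 1/4 ✓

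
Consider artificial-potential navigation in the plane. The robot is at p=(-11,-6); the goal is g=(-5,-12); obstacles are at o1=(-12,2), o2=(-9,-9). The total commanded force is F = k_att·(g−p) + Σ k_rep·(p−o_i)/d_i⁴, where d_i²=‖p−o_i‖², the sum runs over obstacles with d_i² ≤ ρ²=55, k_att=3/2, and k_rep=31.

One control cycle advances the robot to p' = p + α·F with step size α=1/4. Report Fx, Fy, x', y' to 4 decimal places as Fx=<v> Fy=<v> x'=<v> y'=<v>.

F_att = 3/2·(g−p) = 3/2·(6,-6) = (9.0000,-9.0000)
o1: d²=65 > ρ²=55 → inactive
o2: d²=13 ≤ ρ²=55; F_rep = 31·(-2,3)/13² = (-0.3669,0.5503)
F = F_att + ΣF_rep = (8.6331,-8.4497)
p' = p + 1/4·F = (-8.8417,-8.1124)

Fx=8.6331 Fy=-8.4497 x'=-8.8417 y'=-8.1124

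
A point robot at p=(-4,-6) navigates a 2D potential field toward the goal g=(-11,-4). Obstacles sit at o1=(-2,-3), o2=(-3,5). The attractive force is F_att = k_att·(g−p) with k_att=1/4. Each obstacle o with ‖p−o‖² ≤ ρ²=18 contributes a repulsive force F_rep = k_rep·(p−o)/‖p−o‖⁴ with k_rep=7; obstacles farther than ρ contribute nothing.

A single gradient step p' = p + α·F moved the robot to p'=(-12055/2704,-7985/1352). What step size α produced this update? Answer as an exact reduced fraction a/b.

F_att = 1/4·(g−p) = 1/4·(-7,2) = (-1.7500,0.5000)
o1: d²=13 ≤ ρ²=18; F_rep = 7·(-2,-3)/13² = (-0.0828,-0.1243)
o2: d²=122 > ρ²=18 → inactive
F = F_att + ΣF_rep = (-1.8328,0.3757)
Δp = p'−p = (-0.4582,0.0939); α = Δx/Fx = (-1239/2704) / (-1239/676) = 1/4
check: Δy/Fy = (127/1352) / (127/338) = 1/4 ✓

α = 1/4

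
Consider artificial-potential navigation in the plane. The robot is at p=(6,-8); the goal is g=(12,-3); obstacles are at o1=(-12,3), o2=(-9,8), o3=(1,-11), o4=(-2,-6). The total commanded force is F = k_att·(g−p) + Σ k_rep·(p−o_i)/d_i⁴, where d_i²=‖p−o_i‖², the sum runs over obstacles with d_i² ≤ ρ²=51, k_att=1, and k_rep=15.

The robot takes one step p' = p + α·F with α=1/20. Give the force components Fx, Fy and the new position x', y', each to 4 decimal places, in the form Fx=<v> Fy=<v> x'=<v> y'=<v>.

Fx=6.0649 Fy=5.0389 x'=6.3032 y'=-7.7481

F_att = 1·(g−p) = 1·(6,5) = (6.0000,5.0000)
o1: d²=445 > ρ²=51 → inactive
o2: d²=481 > ρ²=51 → inactive
o3: d²=34 ≤ ρ²=51; F_rep = 15·(5,3)/34² = (0.0649,0.0389)
o4: d²=68 > ρ²=51 → inactive
F = F_att + ΣF_rep = (6.0649,5.0389)
p' = p + 1/20·F = (6.3032,-7.7481)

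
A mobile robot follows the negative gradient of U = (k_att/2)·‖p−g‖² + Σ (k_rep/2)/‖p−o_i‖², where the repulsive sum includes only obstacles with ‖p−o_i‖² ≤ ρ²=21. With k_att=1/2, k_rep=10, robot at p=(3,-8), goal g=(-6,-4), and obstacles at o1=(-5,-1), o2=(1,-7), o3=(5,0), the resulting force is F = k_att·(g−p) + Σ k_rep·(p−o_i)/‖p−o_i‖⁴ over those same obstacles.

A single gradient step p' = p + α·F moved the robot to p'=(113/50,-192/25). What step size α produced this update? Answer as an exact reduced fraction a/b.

F_att = 1/2·(g−p) = 1/2·(-9,4) = (-4.5000,2.0000)
o1: d²=113 > ρ²=21 → inactive
o2: d²=5 ≤ ρ²=21; F_rep = 10·(2,-1)/5² = (0.8000,-0.4000)
o3: d²=68 > ρ²=21 → inactive
F = F_att + ΣF_rep = (-3.7000,1.6000)
Δp = p'−p = (-0.7400,0.3200); α = Δx/Fx = (-37/50) / (-37/10) = 1/5
check: Δy/Fy = (8/25) / (8/5) = 1/5 ✓

α = 1/5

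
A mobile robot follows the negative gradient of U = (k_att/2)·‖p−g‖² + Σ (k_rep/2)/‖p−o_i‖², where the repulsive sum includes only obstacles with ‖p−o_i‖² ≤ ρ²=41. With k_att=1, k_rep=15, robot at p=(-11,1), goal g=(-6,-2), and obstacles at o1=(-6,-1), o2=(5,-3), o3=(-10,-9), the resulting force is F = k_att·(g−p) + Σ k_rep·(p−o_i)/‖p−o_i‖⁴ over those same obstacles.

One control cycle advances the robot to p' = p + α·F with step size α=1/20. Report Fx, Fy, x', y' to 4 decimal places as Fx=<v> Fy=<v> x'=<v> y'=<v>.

F_att = 1·(g−p) = 1·(5,-3) = (5.0000,-3.0000)
o1: d²=29 ≤ ρ²=41; F_rep = 15·(-5,2)/29² = (-0.0892,0.0357)
o2: d²=272 > ρ²=41 → inactive
o3: d²=101 > ρ²=41 → inactive
F = F_att + ΣF_rep = (4.9108,-2.9643)
p' = p + 1/20·F = (-10.7545,0.8518)

Fx=4.9108 Fy=-2.9643 x'=-10.7545 y'=0.8518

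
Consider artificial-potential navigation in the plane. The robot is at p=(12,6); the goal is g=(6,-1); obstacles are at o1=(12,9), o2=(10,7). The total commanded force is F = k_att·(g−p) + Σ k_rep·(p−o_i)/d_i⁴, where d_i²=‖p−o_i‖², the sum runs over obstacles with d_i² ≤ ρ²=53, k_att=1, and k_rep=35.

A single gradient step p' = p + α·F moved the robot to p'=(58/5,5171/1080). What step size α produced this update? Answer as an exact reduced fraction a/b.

F_att = 1·(g−p) = 1·(-6,-7) = (-6.0000,-7.0000)
o1: d²=9 ≤ ρ²=53; F_rep = 35·(0,-3)/9² = (0.0000,-1.2963)
o2: d²=5 ≤ ρ²=53; F_rep = 35·(2,-1)/5² = (2.8000,-1.4000)
F = F_att + ΣF_rep = (-3.2000,-9.6963)
Δp = p'−p = (-0.4000,-1.2120); α = Δx/Fx = (-2/5) / (-16/5) = 1/8
check: Δy/Fy = (-1309/1080) / (-1309/135) = 1/8 ✓

α = 1/8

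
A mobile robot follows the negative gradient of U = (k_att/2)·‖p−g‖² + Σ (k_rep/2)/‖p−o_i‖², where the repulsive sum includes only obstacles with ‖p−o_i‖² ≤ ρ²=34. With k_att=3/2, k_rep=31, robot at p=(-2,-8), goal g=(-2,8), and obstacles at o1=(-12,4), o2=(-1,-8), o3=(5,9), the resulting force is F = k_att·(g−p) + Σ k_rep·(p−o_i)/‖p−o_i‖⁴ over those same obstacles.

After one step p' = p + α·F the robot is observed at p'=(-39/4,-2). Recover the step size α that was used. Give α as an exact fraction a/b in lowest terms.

F_att = 3/2·(g−p) = 3/2·(0,16) = (0.0000,24.0000)
o1: d²=244 > ρ²=34 → inactive
o2: d²=1 ≤ ρ²=34; F_rep = 31·(-1,0)/1² = (-31.0000,0.0000)
o3: d²=338 > ρ²=34 → inactive
F = F_att + ΣF_rep = (-31.0000,24.0000)
Δp = p'−p = (-7.7500,6.0000); α = Δx/Fx = (-31/4) / (-31) = 1/4
check: Δy/Fy = (6) / (24) = 1/4 ✓

α = 1/4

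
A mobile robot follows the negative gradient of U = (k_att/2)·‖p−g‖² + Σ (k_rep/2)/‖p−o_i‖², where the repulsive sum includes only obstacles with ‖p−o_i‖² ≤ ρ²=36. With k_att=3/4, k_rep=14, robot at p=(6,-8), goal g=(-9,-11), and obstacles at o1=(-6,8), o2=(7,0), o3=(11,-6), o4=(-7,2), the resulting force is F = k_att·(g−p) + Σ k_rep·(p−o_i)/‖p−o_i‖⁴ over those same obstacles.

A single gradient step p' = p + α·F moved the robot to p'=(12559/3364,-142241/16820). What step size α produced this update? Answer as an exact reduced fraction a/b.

F_att = 3/4·(g−p) = 3/4·(-15,-3) = (-11.2500,-2.2500)
o1: d²=400 > ρ²=36 → inactive
o2: d²=65 > ρ²=36 → inactive
o3: d²=29 ≤ ρ²=36; F_rep = 14·(-5,-2)/29² = (-0.0832,-0.0333)
o4: d²=269 > ρ²=36 → inactive
F = F_att + ΣF_rep = (-11.3332,-2.2833)
Δp = p'−p = (-2.2666,-0.4567); α = Δx/Fx = (-7625/3364) / (-38125/3364) = 1/5
check: Δy/Fy = (-7681/16820) / (-7681/3364) = 1/5 ✓

α = 1/5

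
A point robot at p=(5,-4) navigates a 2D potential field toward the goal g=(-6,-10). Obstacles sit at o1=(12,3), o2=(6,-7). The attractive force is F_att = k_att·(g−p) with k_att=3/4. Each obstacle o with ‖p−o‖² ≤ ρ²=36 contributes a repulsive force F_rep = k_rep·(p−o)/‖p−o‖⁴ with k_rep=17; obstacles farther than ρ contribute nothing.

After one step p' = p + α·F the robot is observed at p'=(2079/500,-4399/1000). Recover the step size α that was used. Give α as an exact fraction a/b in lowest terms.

F_att = 3/4·(g−p) = 3/4·(-11,-6) = (-8.2500,-4.5000)
o1: d²=98 > ρ²=36 → inactive
o2: d²=10 ≤ ρ²=36; F_rep = 17·(-1,3)/10² = (-0.1700,0.5100)
F = F_att + ΣF_rep = (-8.4200,-3.9900)
Δp = p'−p = (-0.8420,-0.3990); α = Δx/Fx = (-421/500) / (-421/50) = 1/10
check: Δy/Fy = (-399/1000) / (-399/100) = 1/10 ✓

α = 1/10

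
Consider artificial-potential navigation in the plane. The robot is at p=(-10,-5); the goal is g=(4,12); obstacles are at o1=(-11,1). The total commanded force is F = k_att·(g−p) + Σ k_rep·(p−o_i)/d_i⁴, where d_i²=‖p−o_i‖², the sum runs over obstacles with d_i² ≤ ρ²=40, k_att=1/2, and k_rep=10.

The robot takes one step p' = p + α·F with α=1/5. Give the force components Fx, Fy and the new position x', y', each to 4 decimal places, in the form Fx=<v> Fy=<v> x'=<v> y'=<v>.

Fx=7.0073 Fy=8.4562 x'=-8.5985 y'=-3.3088

F_att = 1/2·(g−p) = 1/2·(14,17) = (7.0000,8.5000)
o1: d²=37 ≤ ρ²=40; F_rep = 10·(1,-6)/37² = (0.0073,-0.0438)
F = F_att + ΣF_rep = (7.0073,8.4562)
p' = p + 1/5·F = (-8.5985,-3.3088)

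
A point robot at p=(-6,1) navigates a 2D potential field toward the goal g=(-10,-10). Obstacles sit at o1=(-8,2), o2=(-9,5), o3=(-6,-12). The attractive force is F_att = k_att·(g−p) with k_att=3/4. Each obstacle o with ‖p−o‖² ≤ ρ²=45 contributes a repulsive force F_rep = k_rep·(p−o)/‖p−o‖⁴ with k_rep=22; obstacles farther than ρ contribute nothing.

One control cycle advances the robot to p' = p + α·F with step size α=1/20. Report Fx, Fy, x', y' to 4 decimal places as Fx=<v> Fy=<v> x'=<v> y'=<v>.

Fx=-1.1344 Fy=-9.2708 x'=-6.0567 y'=0.5365

F_att = 3/4·(g−p) = 3/4·(-4,-11) = (-3.0000,-8.2500)
o1: d²=5 ≤ ρ²=45; F_rep = 22·(2,-1)/5² = (1.7600,-0.8800)
o2: d²=25 ≤ ρ²=45; F_rep = 22·(3,-4)/25² = (0.1056,-0.1408)
o3: d²=169 > ρ²=45 → inactive
F = F_att + ΣF_rep = (-1.1344,-9.2708)
p' = p + 1/20·F = (-6.0567,0.5365)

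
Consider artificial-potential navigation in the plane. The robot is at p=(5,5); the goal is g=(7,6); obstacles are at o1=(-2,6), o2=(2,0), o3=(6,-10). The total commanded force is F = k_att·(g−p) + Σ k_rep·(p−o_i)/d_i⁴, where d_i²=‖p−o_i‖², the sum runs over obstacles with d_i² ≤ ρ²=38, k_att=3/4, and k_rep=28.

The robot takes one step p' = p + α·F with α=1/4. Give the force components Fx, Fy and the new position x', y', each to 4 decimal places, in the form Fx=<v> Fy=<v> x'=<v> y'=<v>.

F_att = 3/4·(g−p) = 3/4·(2,1) = (1.5000,0.7500)
o1: d²=50 > ρ²=38 → inactive
o2: d²=34 ≤ ρ²=38; F_rep = 28·(3,5)/34² = (0.0727,0.1211)
o3: d²=226 > ρ²=38 → inactive
F = F_att + ΣF_rep = (1.5727,0.8711)
p' = p + 1/4·F = (5.3932,5.2178)

Fx=1.5727 Fy=0.8711 x'=5.3932 y'=5.2178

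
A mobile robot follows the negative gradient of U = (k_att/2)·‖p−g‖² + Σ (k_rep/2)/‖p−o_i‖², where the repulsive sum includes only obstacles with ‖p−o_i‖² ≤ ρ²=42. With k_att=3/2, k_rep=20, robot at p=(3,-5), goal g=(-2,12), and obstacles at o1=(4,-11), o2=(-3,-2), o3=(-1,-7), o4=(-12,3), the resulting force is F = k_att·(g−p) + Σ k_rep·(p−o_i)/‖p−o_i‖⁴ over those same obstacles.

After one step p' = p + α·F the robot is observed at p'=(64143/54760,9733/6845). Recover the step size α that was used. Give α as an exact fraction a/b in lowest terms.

α = 1/4

F_att = 3/2·(g−p) = 3/2·(-5,17) = (-7.5000,25.5000)
o1: d²=37 ≤ ρ²=42; F_rep = 20·(-1,6)/37² = (-0.0146,0.0877)
o2: d²=45 > ρ²=42 → inactive
o3: d²=20 ≤ ρ²=42; F_rep = 20·(4,2)/20² = (0.2000,0.1000)
o4: d²=289 > ρ²=42 → inactive
F = F_att + ΣF_rep = (-7.3146,25.6877)
Δp = p'−p = (-1.8287,6.4219); α = Δx/Fx = (-100137/54760) / (-100137/13690) = 1/4
check: Δy/Fy = (43958/6845) / (175832/6845) = 1/4 ✓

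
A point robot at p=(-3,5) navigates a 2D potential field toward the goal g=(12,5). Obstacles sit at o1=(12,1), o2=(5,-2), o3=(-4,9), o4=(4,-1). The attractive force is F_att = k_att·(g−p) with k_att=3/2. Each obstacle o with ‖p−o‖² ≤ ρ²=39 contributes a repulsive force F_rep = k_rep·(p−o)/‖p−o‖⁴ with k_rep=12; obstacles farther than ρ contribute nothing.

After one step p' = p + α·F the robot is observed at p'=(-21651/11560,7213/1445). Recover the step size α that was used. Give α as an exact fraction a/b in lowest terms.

F_att = 3/2·(g−p) = 3/2·(15,0) = (22.5000,0.0000)
o1: d²=241 > ρ²=39 → inactive
o2: d²=113 > ρ²=39 → inactive
o3: d²=17 ≤ ρ²=39; F_rep = 12·(1,-4)/17² = (0.0415,-0.1661)
o4: d²=85 > ρ²=39 → inactive
F = F_att + ΣF_rep = (22.5415,-0.1661)
Δp = p'−p = (1.1271,-0.0083); α = Δx/Fx = (13029/11560) / (13029/578) = 1/20
check: Δy/Fy = (-12/1445) / (-48/289) = 1/20 ✓

α = 1/20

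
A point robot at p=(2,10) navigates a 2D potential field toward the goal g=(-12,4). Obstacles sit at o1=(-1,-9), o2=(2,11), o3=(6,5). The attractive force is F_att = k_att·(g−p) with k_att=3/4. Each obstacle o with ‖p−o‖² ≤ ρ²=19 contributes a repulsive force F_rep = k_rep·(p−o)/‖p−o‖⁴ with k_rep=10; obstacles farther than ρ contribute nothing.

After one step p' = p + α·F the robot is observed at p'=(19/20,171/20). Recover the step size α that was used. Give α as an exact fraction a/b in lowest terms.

F_att = 3/4·(g−p) = 3/4·(-14,-6) = (-10.5000,-4.5000)
o1: d²=370 > ρ²=19 → inactive
o2: d²=1 ≤ ρ²=19; F_rep = 10·(0,-1)/1² = (0.0000,-10.0000)
o3: d²=41 > ρ²=19 → inactive
F = F_att + ΣF_rep = (-10.5000,-14.5000)
Δp = p'−p = (-1.0500,-1.4500); α = Δx/Fx = (-21/20) / (-21/2) = 1/10
check: Δy/Fy = (-29/20) / (-29/2) = 1/10 ✓

α = 1/10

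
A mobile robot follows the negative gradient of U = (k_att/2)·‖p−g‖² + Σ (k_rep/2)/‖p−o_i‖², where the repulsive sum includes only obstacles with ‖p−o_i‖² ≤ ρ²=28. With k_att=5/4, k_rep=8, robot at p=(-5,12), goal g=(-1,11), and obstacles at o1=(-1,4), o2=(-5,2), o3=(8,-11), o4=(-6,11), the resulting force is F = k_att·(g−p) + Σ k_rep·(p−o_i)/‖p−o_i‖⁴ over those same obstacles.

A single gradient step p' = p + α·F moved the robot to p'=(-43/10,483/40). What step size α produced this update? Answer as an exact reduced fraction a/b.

F_att = 5/4·(g−p) = 5/4·(4,-1) = (5.0000,-1.2500)
o1: d²=80 > ρ²=28 → inactive
o2: d²=100 > ρ²=28 → inactive
o3: d²=698 > ρ²=28 → inactive
o4: d²=2 ≤ ρ²=28; F_rep = 8·(1,1)/2² = (2.0000,2.0000)
F = F_att + ΣF_rep = (7.0000,0.7500)
Δp = p'−p = (0.7000,0.0750); α = Δx/Fx = (7/10) / (7) = 1/10
check: Δy/Fy = (3/40) / (3/4) = 1/10 ✓

α = 1/10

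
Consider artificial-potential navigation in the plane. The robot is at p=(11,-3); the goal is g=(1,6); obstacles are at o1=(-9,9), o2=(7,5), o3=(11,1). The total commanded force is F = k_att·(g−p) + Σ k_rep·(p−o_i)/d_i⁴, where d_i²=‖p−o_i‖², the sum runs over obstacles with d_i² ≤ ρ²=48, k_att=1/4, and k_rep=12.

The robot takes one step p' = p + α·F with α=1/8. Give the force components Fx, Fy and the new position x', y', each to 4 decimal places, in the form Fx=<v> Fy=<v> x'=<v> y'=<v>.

Fx=-2.5000 Fy=2.0625 x'=10.6875 y'=-2.7422

F_att = 1/4·(g−p) = 1/4·(-10,9) = (-2.5000,2.2500)
o1: d²=544 > ρ²=48 → inactive
o2: d²=80 > ρ²=48 → inactive
o3: d²=16 ≤ ρ²=48; F_rep = 12·(0,-4)/16² = (0.0000,-0.1875)
F = F_att + ΣF_rep = (-2.5000,2.0625)
p' = p + 1/8·F = (10.6875,-2.7422)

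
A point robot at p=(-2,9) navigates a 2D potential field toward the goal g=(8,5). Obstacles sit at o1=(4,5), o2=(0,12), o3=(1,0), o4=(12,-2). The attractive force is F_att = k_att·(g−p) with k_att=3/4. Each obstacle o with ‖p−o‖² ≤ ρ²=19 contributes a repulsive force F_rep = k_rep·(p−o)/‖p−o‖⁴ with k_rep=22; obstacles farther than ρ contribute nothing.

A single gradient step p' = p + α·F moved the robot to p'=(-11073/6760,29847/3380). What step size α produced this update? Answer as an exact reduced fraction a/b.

α = 1/20

F_att = 3/4·(g−p) = 3/4·(10,-4) = (7.5000,-3.0000)
o1: d²=52 > ρ²=19 → inactive
o2: d²=13 ≤ ρ²=19; F_rep = 22·(-2,-3)/13² = (-0.2604,-0.3905)
o3: d²=90 > ρ²=19 → inactive
o4: d²=317 > ρ²=19 → inactive
F = F_att + ΣF_rep = (7.2396,-3.3905)
Δp = p'−p = (0.3620,-0.1695); α = Δx/Fx = (2447/6760) / (2447/338) = 1/20
check: Δy/Fy = (-573/3380) / (-573/169) = 1/20 ✓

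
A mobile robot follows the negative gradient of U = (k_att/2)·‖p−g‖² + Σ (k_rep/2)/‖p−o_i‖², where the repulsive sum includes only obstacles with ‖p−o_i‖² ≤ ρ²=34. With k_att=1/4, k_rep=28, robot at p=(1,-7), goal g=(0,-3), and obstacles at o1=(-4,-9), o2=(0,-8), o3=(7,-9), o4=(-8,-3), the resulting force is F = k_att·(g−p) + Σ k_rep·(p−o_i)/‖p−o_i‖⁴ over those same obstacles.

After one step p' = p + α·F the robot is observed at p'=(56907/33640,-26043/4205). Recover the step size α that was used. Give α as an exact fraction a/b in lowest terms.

F_att = 1/4·(g−p) = 1/4·(-1,4) = (-0.2500,1.0000)
o1: d²=29 ≤ ρ²=34; F_rep = 28·(5,2)/29² = (0.1665,0.0666)
o2: d²=2 ≤ ρ²=34; F_rep = 28·(1,1)/2² = (7.0000,7.0000)
o3: d²=40 > ρ²=34 → inactive
o4: d²=97 > ρ²=34 → inactive
F = F_att + ΣF_rep = (6.9165,8.0666)
Δp = p'−p = (0.6916,0.8067); α = Δx/Fx = (23267/33640) / (23267/3364) = 1/10
check: Δy/Fy = (3392/4205) / (6784/841) = 1/10 ✓

α = 1/10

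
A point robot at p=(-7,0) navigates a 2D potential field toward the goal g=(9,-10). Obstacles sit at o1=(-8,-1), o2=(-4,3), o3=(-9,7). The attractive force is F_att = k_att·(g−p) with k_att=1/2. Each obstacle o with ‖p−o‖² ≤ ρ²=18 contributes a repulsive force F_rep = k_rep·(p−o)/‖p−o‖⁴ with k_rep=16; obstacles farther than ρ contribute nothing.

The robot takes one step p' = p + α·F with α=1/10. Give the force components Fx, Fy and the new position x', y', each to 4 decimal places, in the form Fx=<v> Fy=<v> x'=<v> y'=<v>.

F_att = 1/2·(g−p) = 1/2·(16,-10) = (8.0000,-5.0000)
o1: d²=2 ≤ ρ²=18; F_rep = 16·(1,1)/2² = (4.0000,4.0000)
o2: d²=18 ≤ ρ²=18; F_rep = 16·(-3,-3)/18² = (-0.1481,-0.1481)
o3: d²=53 > ρ²=18 → inactive
F = F_att + ΣF_rep = (11.8519,-1.1481)
p' = p + 1/10·F = (-5.8148,-0.1148)

Fx=11.8519 Fy=-1.1481 x'=-5.8148 y'=-0.1148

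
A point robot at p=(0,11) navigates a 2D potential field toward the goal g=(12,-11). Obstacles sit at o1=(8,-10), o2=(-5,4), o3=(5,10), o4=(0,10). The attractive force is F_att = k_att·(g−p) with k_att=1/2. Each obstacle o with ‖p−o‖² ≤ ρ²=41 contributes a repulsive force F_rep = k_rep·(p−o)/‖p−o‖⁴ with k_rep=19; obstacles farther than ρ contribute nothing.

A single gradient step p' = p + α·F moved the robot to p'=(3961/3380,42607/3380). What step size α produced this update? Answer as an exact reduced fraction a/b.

α = 1/5

F_att = 1/2·(g−p) = 1/2·(12,-22) = (6.0000,-11.0000)
o1: d²=505 > ρ²=41 → inactive
o2: d²=74 > ρ²=41 → inactive
o3: d²=26 ≤ ρ²=41; F_rep = 19·(-5,1)/26² = (-0.1405,0.0281)
o4: d²=1 ≤ ρ²=41; F_rep = 19·(0,1)/1² = (0.0000,19.0000)
F = F_att + ΣF_rep = (5.8595,8.0281)
Δp = p'−p = (1.1719,1.6056); α = Δx/Fx = (3961/3380) / (3961/676) = 1/5
check: Δy/Fy = (5427/3380) / (5427/676) = 1/5 ✓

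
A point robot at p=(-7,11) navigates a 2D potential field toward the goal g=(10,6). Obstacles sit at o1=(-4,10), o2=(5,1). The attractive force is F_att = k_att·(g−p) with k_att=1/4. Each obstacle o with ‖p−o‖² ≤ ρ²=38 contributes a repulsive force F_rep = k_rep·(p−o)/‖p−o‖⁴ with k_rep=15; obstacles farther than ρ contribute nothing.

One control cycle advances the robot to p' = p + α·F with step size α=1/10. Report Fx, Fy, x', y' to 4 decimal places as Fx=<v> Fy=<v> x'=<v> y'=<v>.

Fx=3.8000 Fy=-1.1000 x'=-6.6200 y'=10.8900

F_att = 1/4·(g−p) = 1/4·(17,-5) = (4.2500,-1.2500)
o1: d²=10 ≤ ρ²=38; F_rep = 15·(-3,1)/10² = (-0.4500,0.1500)
o2: d²=244 > ρ²=38 → inactive
F = F_att + ΣF_rep = (3.8000,-1.1000)
p' = p + 1/10·F = (-6.6200,10.8900)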